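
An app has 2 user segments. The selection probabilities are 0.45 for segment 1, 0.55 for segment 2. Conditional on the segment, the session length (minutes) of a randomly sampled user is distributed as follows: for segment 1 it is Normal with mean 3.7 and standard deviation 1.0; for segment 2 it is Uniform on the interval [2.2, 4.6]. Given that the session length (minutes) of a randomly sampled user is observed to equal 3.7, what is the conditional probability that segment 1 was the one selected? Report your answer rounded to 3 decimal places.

0.439

Likelihoods f(3.7 | ·): 1: 0.398942; 2: 0.416667.
Posterior ∝ prior × likelihood. Numerator for 1: 0.45·0.398942 = 0.179524.
Normalizing constant: 0.45·0.398942 + 0.55·0.416667 = 0.408691.
P(1 | observation) = 0.179524 / 0.408691 = 0.439266.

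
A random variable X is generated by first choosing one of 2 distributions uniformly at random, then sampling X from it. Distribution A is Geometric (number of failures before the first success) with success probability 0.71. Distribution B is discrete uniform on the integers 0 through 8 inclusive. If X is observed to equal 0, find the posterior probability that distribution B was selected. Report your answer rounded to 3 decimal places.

Likelihoods P(X=0 | ·): A: 0.71; B: 0.111111.
Posterior ∝ prior × likelihood. Numerator for B: 0.5·0.111111 = 0.0555556.
Normalizing constant: 0.5·0.71 + 0.5·0.111111 = 0.410556.
P(B | observation) = 0.0555556 / 0.410556 = 0.135318.

0.135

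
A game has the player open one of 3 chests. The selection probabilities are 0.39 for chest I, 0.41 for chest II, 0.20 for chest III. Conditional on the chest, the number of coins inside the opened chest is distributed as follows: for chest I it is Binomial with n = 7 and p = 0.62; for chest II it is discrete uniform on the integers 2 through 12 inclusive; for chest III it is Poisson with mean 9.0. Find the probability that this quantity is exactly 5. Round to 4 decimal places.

0.1578

Conditional on each chest, P(X = 5): I: 0.277808; II: 0.0909091; III: 0.0607269.
By total probability, P(X = 5) = 0.39·0.277808 + 0.41·0.0909091 + 0.2·0.0607269 = 0.157763.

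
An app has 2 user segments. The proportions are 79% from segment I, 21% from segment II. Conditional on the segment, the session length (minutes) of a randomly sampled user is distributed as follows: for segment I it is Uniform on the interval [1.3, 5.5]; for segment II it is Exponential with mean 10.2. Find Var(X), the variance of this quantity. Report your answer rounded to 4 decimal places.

30.6809

Per component, I: μ=3.4, E[X²]=13.03; II: μ=10.2, E[X²]=208.08.
E[X] = 0.79·3.4 + 0.21·10.2 = 4.828.
E[X²] = 0.79·13.03 + 0.21·208.08 = 53.9905.
Var(X) = E[X²] − (E[X])² = 53.9905 − 23.3096 = 30.6809.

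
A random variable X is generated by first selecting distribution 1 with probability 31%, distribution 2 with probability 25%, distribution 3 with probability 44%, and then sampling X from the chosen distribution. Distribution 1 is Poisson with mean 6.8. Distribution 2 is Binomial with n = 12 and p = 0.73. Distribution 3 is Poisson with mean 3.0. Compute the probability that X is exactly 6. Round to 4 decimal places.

0.0831

Conditional on each component, P(X = 6): 1: 0.152939; 2: 0.0541741; 3: 0.0504094.
By total probability, P(X = 6) = 0.31·0.152939 + 0.25·0.0541741 + 0.44·0.0504094 = 0.0831348.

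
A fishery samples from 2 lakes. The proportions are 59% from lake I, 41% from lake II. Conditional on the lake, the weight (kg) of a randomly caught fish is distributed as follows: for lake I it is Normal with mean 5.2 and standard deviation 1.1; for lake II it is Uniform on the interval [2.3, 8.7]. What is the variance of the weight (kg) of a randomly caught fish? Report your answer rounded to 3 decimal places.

2.135

Per component, I: μ=5.2, E[X²]=28.25; II: μ=5.5, E[X²]=33.6633.
E[X] = 0.59·5.2 + 0.41·5.5 = 5.323.
E[X²] = 0.59·28.25 + 0.41·33.6633 = 30.4695.
Var(X) = E[X²] − (E[X])² = 30.4695 − 28.3343 = 2.13514.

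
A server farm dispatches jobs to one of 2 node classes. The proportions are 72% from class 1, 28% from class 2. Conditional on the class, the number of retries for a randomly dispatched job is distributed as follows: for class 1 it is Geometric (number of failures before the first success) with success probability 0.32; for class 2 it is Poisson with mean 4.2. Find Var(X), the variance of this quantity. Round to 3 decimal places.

6.825

Per component, 1: μ=2.125, E[X²]=11.1562; 2: μ=4.2, E[X²]=21.84.
E[X] = 0.72·2.125 + 0.28·4.2 = 2.706.
E[X²] = 0.72·11.1562 + 0.28·21.84 = 14.1477.
Var(X) = E[X²] − (E[X])² = 14.1477 − 7.32244 = 6.82526.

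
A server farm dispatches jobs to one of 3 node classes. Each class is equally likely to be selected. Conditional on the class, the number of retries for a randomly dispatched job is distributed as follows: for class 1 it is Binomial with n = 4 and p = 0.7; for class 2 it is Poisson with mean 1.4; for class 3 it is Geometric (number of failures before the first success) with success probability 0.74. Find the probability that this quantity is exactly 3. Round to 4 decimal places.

0.1791

Conditional on each class, P(X = 3): 1: 0.4116; 2: 0.112777; 3: 0.0130062.
By total probability, P(X = 3) = 0.333333·0.4116 + 0.333333·0.112777 + 0.333333·0.0130062 = 0.179128.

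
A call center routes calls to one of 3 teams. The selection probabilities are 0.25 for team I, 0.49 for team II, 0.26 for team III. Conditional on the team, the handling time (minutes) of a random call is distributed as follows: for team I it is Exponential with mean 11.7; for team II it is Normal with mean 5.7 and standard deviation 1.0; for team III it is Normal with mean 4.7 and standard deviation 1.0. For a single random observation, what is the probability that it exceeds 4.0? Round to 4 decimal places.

Conditional on each team, P(X > 4.0): I: 0.710433; II: 0.955435; III: 0.758036.
By total probability, P(X > 4.0) = 0.25·0.710433 + 0.49·0.955435 + 0.26·0.758036 = 0.842861.

0.8429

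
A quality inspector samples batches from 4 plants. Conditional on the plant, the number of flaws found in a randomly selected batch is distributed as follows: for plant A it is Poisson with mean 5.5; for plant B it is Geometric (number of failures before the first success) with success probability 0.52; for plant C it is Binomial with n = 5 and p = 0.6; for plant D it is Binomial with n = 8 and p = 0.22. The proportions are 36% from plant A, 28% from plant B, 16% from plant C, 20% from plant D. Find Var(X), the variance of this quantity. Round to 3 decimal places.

Per component, A: μ=5.5, E[X²]=35.75; B: μ=0.923077, E[X²]=2.62722; C: μ=3, E[X²]=10.2; D: μ=1.76, E[X²]=4.4704.
E[X] = 0.36·5.5 + 0.28·0.923077 + 0.16·3 + 0.2·1.76 = 3.07046.
E[X²] = 0.36·35.75 + 0.28·2.62722 + 0.16·10.2 + 0.2·4.4704 = 16.1317.
Var(X) = E[X²] − (E[X])² = 16.1317 − 9.42773 = 6.70397.

6.704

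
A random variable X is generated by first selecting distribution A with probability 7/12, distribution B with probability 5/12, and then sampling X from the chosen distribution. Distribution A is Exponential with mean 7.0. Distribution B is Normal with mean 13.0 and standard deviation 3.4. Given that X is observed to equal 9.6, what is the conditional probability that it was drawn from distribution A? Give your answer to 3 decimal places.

Likelihoods f(9.6 | ·): A: 0.0362492; B: 0.0711679.
Posterior ∝ prior × likelihood. Numerator for A: 0.583333·0.0362492 = 0.0211454.
Normalizing constant: 0.583333·0.0362492 + 0.416667·0.0711679 = 0.0507986.
P(A | observation) = 0.0211454 / 0.0507986 = 0.416258.

0.416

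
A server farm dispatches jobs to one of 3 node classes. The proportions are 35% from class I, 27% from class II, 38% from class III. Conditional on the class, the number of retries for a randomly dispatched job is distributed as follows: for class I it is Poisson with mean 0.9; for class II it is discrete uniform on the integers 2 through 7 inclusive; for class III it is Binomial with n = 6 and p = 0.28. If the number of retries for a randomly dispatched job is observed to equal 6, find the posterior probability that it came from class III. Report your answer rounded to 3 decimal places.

Likelihoods P(X=6 | ·): I: 0.000300094; II: 0.166667; III: 0.00048189.
Posterior ∝ prior × likelihood. Numerator for III: 0.38·0.00048189 = 0.000183118.
Normalizing constant: 0.35·0.000300094 + 0.27·0.166667 + 0.38·0.00048189 = 0.0452882.
P(III | observation) = 0.000183118 / 0.0452882 = 0.0040434.

0.004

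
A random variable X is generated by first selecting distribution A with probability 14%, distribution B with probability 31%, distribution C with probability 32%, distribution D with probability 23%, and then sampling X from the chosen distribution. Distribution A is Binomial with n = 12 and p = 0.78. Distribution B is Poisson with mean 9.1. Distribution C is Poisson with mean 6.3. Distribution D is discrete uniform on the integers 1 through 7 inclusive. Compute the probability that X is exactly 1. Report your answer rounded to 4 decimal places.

0.0369

Conditional on each component, P(X = 1): A: 5.46922e-07; B: 0.00101616; C: 0.0115687; D: 0.142857.
By total probability, P(X = 1) = 0.14·5.46922e-07 + 0.31·0.00101616 + 0.32·0.0115687 + 0.23·0.142857 = 0.0368742.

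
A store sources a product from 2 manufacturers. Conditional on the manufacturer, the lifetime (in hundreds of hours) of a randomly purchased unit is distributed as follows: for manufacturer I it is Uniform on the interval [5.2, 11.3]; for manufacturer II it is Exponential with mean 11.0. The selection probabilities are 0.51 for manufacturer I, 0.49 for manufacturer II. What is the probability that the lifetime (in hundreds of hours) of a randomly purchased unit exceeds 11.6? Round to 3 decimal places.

0.171

Conditional on each manufacturer, P(X > 11.6): I: 0; II: 0.348351.
By total probability, P(X > 11.6) = 0.51·0 + 0.49·0.348351 = 0.170692.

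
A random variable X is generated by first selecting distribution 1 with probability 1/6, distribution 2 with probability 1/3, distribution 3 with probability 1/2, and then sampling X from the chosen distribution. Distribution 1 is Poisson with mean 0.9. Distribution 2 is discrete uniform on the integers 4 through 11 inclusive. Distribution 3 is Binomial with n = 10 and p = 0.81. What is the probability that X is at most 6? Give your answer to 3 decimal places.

Conditional on each component, P(X ≤ 6): 1: 0.999957; 2: 0.375; 3: 0.103926.
By total probability, P(X ≤ 6) = 0.166667·0.999957 + 0.333333·0.375 + 0.5·0.103926 = 0.343622.

0.344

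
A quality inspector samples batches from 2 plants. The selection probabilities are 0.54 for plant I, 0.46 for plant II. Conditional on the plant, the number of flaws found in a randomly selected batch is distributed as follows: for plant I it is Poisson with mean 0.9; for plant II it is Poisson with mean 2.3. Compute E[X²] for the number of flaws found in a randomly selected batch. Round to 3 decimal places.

4.415

For each component E[X²] = Var + (mean)², giving I: 1.71; II: 7.59.
Overall E[X²] = 0.54·1.71 + 0.46·7.59 = 4.4148.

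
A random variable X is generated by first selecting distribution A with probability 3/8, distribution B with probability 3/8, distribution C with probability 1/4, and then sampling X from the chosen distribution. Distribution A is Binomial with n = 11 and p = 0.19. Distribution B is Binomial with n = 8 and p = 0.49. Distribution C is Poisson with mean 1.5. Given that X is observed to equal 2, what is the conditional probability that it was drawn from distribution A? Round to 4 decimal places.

Likelihoods P(X=2 | ·): A: 0.298013; B: 0.118296; C: 0.251021.
Posterior ∝ prior × likelihood. Numerator for A: 0.375·0.298013 = 0.111755.
Normalizing constant: 0.375·0.298013 + 0.375·0.118296 + 0.25·0.251021 = 0.218871.
P(A | observation) = 0.111755 / 0.218871 = 0.510596.

0.5106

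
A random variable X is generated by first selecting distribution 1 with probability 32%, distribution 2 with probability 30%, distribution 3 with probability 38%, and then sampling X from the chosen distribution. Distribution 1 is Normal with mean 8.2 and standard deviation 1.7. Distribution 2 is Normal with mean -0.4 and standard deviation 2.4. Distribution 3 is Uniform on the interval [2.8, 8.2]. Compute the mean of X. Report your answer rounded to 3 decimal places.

4.594

Component means — 1: 8.2; 2: -0.4; 3: 5.5.
E[X] = 0.32·8.2 + 0.3·-0.4 + 0.38·5.5 = 4.594.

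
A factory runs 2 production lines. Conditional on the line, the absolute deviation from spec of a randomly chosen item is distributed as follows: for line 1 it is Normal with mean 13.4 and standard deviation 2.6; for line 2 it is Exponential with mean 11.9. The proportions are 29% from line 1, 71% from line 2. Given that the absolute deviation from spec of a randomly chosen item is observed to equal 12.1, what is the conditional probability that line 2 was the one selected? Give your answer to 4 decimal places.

0.3547

Likelihoods f(12.1 | ·): 1: 0.13541; 2: 0.030399.
Posterior ∝ prior × likelihood. Numerator for 2: 0.71·0.030399 = 0.0215833.
Normalizing constant: 0.29·0.13541 + 0.71·0.030399 = 0.0608521.
P(2 | observation) = 0.0215833 / 0.0608521 = 0.354684.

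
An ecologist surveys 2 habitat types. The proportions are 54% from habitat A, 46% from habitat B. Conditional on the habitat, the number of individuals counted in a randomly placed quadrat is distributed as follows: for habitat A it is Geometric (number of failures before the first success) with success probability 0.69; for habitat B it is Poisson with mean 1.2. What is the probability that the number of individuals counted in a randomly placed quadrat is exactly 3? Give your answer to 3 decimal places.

0.051

Conditional on each habitat, P(X = 3): A: 0.0205558; B: 0.0867439.
By total probability, P(X = 3) = 0.54·0.0205558 + 0.46·0.0867439 = 0.0510023.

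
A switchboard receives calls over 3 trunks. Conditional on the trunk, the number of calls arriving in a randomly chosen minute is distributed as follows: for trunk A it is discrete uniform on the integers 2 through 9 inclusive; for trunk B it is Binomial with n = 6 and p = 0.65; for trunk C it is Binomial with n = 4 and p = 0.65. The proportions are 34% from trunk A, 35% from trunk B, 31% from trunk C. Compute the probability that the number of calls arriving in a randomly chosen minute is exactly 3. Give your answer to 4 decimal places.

0.2441

Conditional on each trunk, P(X = 3): A: 0.125; B: 0.235491; C: 0.384475.
By total probability, P(X = 3) = 0.34·0.125 + 0.35·0.235491 + 0.31·0.384475 = 0.244109.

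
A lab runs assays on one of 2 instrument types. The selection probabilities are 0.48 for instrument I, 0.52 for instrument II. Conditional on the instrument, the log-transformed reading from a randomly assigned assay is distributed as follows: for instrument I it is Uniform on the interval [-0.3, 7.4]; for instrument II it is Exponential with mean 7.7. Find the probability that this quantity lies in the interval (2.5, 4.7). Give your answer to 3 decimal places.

Conditional on each instrument, P(2.5 < X < 4.7): I: 0.285714; II: 0.179623.
By total probability, P(2.5 < X < 4.7) = 0.48·0.285714 + 0.52·0.179623 = 0.230547.

0.231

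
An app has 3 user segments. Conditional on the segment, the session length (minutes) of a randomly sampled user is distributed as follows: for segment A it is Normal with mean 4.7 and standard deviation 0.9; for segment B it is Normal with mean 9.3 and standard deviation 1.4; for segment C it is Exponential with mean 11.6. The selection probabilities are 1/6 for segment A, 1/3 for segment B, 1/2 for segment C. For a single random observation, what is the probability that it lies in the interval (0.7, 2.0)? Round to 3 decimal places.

0.050

Conditional on each segment, P(0.7 < X < 2.0): A: 0.00134549; B: 9.18582e-08; C: 0.099809.
By total probability, P(0.7 < X < 2.0) = 0.166667·0.00134549 + 0.333333·9.18582e-08 + 0.5·0.099809 = 0.0501288.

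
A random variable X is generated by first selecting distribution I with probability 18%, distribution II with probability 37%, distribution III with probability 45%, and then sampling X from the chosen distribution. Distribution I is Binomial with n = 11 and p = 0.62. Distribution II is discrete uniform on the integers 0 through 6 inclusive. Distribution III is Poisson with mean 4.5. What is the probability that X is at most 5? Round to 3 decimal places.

0.670

Conditional on each component, P(X ≤ 5): I: 0.204272; II: 0.857143; III: 0.70293.
By total probability, P(X ≤ 5) = 0.18·0.204272 + 0.37·0.857143 + 0.45·0.70293 = 0.670231.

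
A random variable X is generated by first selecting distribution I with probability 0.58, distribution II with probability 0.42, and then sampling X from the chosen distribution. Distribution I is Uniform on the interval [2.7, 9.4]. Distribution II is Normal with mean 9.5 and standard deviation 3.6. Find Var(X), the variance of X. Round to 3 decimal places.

Per component, I: μ=6.05, E[X²]=40.3433; II: μ=9.5, E[X²]=103.21.
E[X] = 0.58·6.05 + 0.42·9.5 = 7.499.
E[X²] = 0.58·40.3433 + 0.42·103.21 = 66.7473.
Var(X) = E[X²] − (E[X])² = 66.7473 − 56.235 = 10.5123.

10.512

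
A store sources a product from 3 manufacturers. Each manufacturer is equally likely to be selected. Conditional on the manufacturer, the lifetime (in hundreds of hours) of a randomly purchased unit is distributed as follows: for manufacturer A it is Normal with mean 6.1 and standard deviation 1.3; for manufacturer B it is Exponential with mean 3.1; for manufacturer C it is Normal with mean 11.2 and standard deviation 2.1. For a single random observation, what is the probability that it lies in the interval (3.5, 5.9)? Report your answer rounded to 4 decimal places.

0.1987

Conditional on each manufacturer, P(3.5 < X < 5.9): A: 0.416115; B: 0.174259; C: 0.00568167.
By total probability, P(3.5 < X < 5.9) = 0.333333·0.416115 + 0.333333·0.174259 + 0.333333·0.00568167 = 0.198685.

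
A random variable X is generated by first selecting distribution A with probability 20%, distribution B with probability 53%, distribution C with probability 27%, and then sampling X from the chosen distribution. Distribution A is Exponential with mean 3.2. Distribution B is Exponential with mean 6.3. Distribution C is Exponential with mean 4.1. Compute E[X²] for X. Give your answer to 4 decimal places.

55.2448

For each component E[X²] = Var + (mean)², giving A: 20.48; B: 79.38; C: 33.62.
Overall E[X²] = 0.2·20.48 + 0.53·79.38 + 0.27·33.62 = 55.2448.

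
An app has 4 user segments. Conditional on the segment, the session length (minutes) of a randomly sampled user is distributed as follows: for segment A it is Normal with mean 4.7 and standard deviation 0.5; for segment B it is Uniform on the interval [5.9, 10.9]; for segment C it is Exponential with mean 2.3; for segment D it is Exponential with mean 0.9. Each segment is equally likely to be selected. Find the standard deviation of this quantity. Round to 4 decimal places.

Per component, A: μ=4.7, E[X²]=22.34; B: μ=8.4, E[X²]=72.6433; C: μ=2.3, E[X²]=10.58; D: μ=0.9, E[X²]=1.62.
E[X] = 0.25·4.7 + 0.25·8.4 + 0.25·2.3 + 0.25·0.9 = 4.075.
E[X²] = 0.25·22.34 + 0.25·72.6433 + 0.25·10.58 + 0.25·1.62 = 26.7958.
Var(X) = E[X²] − (E[X])² = 26.7958 − 16.6056 = 10.1902.
SD(X) = √10.1902 = 3.19221.

3.1922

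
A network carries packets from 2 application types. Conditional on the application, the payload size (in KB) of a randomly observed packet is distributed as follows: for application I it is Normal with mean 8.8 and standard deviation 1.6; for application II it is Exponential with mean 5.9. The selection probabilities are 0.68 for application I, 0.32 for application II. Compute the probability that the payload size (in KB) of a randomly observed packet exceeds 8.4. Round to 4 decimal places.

Conditional on each application, P(X > 8.4): I: 0.598706; II: 0.240814.
By total probability, P(X > 8.4) = 0.68·0.598706 + 0.32·0.240814 = 0.484181.

0.4842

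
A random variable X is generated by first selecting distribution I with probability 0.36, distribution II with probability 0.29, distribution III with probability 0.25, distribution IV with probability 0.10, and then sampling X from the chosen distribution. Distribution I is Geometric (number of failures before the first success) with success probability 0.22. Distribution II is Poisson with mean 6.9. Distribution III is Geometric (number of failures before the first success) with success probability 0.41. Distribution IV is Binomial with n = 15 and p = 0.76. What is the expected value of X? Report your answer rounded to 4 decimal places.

4.7771

Component means — I: 3.54545; II: 6.9; III: 1.43902; IV: 11.4.
E[X] = 0.36·3.54545 + 0.29·6.9 + 0.25·1.43902 + 0.1·11.4 = 4.77712.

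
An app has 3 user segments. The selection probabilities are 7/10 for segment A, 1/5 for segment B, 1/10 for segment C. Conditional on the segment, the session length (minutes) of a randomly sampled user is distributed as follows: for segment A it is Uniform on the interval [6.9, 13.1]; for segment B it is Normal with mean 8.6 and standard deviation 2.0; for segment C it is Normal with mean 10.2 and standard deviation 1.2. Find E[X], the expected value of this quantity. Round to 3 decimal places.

Component means — A: 10; B: 8.6; C: 10.2.
E[X] = 0.7·10 + 0.2·8.6 + 0.1·10.2 = 9.74.

9.740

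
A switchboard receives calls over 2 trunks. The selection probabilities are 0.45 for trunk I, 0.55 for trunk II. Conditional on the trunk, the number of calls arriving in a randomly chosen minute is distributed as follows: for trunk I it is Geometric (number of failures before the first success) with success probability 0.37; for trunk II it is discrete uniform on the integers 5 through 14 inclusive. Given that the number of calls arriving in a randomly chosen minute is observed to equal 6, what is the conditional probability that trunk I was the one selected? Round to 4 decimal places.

0.1592

Likelihoods P(X=6 | ·): I: 0.0231337; II: 0.1.
Posterior ∝ prior × likelihood. Numerator for I: 0.45·0.0231337 = 0.0104102.
Normalizing constant: 0.45·0.0231337 + 0.55·0.1 = 0.0654102.
P(I | observation) = 0.0104102 / 0.0654102 = 0.159152.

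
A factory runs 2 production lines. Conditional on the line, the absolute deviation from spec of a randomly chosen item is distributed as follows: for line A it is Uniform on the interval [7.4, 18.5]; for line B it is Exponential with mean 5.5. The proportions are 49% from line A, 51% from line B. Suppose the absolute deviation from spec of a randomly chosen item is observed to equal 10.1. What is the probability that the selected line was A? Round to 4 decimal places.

0.7492

Likelihoods f(10.1 | ·): A: 0.0900901; B: 0.0289811.
Posterior ∝ prior × likelihood. Numerator for A: 0.49·0.0900901 = 0.0441441.
Normalizing constant: 0.49·0.0900901 + 0.51·0.0289811 = 0.0589245.
P(A | observation) = 0.0441441 / 0.0589245 = 0.749165.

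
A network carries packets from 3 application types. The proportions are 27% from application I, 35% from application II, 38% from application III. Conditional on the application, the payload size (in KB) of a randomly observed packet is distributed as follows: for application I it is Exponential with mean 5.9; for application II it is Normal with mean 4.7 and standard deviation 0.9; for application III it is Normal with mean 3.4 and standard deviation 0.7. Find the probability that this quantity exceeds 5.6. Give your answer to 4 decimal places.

0.1604

Conditional on each application, P(X > 5.6): I: 0.387069; II: 0.158655; III: 0.000836537.
By total probability, P(X > 5.6) = 0.27·0.387069 + 0.35·0.158655 + 0.38·0.000836537 = 0.160356.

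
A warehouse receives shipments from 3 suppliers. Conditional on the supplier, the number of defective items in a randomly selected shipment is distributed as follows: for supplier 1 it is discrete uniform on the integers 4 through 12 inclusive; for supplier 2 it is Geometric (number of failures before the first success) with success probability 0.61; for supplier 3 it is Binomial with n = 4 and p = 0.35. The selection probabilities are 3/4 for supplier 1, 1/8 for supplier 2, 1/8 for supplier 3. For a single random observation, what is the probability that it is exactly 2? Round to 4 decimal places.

Conditional on each supplier, P(X = 2): 1: 0; 2: 0.092781; 3: 0.310537.
By total probability, P(X = 2) = 0.75·0 + 0.125·0.092781 + 0.125·0.310537 = 0.0504148.

0.0504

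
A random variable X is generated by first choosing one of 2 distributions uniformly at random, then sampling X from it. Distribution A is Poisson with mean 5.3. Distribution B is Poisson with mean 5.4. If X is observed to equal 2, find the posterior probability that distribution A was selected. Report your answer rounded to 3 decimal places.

0.516

Likelihoods P(X=2 | ·): A: 0.0701069; B: 0.0658518.
Posterior ∝ prior × likelihood. Numerator for A: 0.5·0.0701069 = 0.0350535.
Normalizing constant: 0.5·0.0701069 + 0.5·0.0658518 = 0.0679793.
P(A | observation) = 0.0350535 / 0.0679793 = 0.515649.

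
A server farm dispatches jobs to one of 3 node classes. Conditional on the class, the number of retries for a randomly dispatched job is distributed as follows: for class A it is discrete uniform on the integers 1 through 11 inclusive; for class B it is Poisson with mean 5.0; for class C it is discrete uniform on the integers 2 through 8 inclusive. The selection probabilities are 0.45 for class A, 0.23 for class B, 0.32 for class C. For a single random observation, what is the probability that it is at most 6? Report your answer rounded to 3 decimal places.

Conditional on each class, P(X ≤ 6): A: 0.545455; B: 0.762183; C: 0.714286.
By total probability, P(X ≤ 6) = 0.45·0.545455 + 0.23·0.762183 + 0.32·0.714286 = 0.649328.

0.649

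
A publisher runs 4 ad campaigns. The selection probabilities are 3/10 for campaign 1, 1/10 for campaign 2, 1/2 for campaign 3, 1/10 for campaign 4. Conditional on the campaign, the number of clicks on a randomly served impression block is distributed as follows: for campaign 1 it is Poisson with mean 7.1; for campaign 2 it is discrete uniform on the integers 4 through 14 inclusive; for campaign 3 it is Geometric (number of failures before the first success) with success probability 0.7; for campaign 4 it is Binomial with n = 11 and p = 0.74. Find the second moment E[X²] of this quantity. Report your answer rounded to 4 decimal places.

33.5886

For each component E[X²] = Var + (mean)², giving 1: 57.51; 2: 91; 3: 0.795918; 4: 68.376.
Overall E[X²] = 0.3·57.51 + 0.1·91 + 0.5·0.795918 + 0.1·68.376 = 33.5886.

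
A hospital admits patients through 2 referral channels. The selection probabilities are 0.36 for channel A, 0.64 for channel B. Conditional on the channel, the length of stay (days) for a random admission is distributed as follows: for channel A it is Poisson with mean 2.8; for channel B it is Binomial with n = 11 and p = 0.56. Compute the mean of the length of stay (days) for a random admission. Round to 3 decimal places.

Component means — A: 2.8; B: 6.16.
E[X] = 0.36·2.8 + 0.64·6.16 = 4.9504.

4.950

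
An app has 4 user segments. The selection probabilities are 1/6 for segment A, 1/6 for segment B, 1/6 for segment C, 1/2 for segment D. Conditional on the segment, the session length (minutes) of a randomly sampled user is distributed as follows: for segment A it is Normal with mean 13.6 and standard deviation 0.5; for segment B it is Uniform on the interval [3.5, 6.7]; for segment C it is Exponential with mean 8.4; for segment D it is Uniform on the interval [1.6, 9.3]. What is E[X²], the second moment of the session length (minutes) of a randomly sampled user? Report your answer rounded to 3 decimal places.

For each component E[X²] = Var + (mean)², giving A: 185.21; B: 26.8633; C: 141.12; D: 34.6433.
Overall E[X²] = 0.166667·185.21 + 0.166667·26.8633 + 0.166667·141.12 + 0.5·34.6433 = 76.1872.

76.187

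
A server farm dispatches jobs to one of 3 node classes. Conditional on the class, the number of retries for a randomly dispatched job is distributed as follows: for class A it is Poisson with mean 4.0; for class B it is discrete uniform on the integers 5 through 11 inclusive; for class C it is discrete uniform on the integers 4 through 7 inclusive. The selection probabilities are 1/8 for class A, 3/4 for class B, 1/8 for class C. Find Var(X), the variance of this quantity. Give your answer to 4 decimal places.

Per component, A: μ=4, E[X²]=20; B: μ=8, E[X²]=68; C: μ=5.5, E[X²]=31.5.
E[X] = 0.125·4 + 0.75·8 + 0.125·5.5 = 7.1875.
E[X²] = 0.125·20 + 0.75·68 + 0.125·31.5 = 57.4375.
Var(X) = E[X²] − (E[X])² = 57.4375 − 51.6602 = 5.77734.

5.7773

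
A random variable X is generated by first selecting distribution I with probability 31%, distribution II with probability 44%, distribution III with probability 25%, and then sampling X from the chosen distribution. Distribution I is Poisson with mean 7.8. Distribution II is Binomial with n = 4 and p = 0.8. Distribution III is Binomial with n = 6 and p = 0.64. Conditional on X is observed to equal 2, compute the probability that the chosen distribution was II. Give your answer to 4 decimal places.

Likelihoods P(X=2 | ·): I: 0.0124641; II: 0.1536; III: 0.103196.
Posterior ∝ prior × likelihood. Numerator for II: 0.44·0.1536 = 0.067584.
Normalizing constant: 0.31·0.0124641 + 0.44·0.1536 + 0.25·0.103196 = 0.0972468.
P(II | observation) = 0.067584 / 0.0972468 = 0.694974.

0.6950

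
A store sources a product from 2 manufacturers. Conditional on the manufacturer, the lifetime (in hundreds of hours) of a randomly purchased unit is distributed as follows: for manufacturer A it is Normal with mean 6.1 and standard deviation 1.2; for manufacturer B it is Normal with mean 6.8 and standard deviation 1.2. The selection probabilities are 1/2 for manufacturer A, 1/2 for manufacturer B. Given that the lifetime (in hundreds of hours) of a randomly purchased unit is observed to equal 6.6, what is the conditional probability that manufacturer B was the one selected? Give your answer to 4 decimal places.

Likelihoods f(6.6 | ·): A: 0.30481; B: 0.327866.
Posterior ∝ prior × likelihood. Numerator for B: 0.5·0.327866 = 0.163933.
Normalizing constant: 0.5·0.30481 + 0.5·0.327866 = 0.316338.
P(B | observation) = 0.163933 / 0.316338 = 0.518221.

0.5182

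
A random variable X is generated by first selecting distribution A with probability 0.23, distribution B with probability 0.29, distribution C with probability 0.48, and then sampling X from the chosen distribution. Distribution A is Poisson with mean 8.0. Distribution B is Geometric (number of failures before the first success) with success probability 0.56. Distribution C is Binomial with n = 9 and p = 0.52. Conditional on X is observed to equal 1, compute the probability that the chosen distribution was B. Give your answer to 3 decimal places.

0.911

Likelihoods P(X=1 | ·): A: 0.0026837; B: 0.2464; C: 0.0131879.
Posterior ∝ prior × likelihood. Numerator for B: 0.29·0.2464 = 0.071456.
Normalizing constant: 0.23·0.0026837 + 0.29·0.2464 + 0.48·0.0131879 = 0.0784034.
P(B | observation) = 0.071456 / 0.0784034 = 0.911389.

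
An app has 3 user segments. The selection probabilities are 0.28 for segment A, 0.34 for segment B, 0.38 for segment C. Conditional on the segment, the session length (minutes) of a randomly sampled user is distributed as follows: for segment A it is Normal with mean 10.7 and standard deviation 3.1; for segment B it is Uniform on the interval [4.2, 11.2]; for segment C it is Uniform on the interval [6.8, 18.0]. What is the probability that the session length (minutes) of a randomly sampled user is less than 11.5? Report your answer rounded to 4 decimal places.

0.6680

Conditional on each segment, P(X < 11.5): A: 0.601821; B: 1; C: 0.419643.
By total probability, P(X < 11.5) = 0.28·0.601821 + 0.34·1 + 0.38·0.419643 = 0.667974.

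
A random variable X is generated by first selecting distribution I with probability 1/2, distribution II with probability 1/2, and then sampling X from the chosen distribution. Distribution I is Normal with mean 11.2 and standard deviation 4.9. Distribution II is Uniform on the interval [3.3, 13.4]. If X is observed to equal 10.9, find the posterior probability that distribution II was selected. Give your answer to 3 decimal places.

Likelihoods f(10.9 | ·): I: 0.0812643; II: 0.0990099.
Posterior ∝ prior × likelihood. Numerator for II: 0.5·0.0990099 = 0.049505.
Normalizing constant: 0.5·0.0812643 + 0.5·0.0990099 = 0.0901371.
P(II | observation) = 0.049505 / 0.0901371 = 0.549218.

0.549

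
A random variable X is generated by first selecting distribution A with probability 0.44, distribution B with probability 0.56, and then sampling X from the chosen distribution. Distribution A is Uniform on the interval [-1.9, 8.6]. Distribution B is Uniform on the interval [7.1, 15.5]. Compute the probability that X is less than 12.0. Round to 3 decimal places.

Conditional on each component, P(X < 12.0): A: 1; B: 0.583333.
By total probability, P(X < 12.0) = 0.44·1 + 0.56·0.583333 = 0.766667.

0.767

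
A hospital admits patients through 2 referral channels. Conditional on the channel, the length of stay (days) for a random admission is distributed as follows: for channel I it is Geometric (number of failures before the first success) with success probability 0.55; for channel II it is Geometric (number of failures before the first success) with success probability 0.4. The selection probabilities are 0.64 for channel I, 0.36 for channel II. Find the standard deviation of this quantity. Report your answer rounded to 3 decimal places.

1.552

Per component, I: μ=0.818182, E[X²]=2.15702; II: μ=1.5, E[X²]=6.
E[X] = 0.64·0.818182 + 0.36·1.5 = 1.06364.
E[X²] = 0.64·2.15702 + 0.36·6 = 3.5405.
Var(X) = E[X²] − (E[X])² = 3.5405 − 1.13132 = 2.40917.
SD(X) = √2.40917 = 1.55215.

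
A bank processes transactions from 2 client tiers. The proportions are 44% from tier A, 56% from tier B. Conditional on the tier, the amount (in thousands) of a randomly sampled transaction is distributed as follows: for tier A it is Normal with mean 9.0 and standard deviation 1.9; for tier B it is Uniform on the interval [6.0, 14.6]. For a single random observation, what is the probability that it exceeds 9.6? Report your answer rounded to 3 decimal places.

Conditional on each tier, P(X > 9.6): A: 0.376081; B: 0.581395.
By total probability, P(X > 9.6) = 0.44·0.376081 + 0.56·0.581395 = 0.491057.

0.491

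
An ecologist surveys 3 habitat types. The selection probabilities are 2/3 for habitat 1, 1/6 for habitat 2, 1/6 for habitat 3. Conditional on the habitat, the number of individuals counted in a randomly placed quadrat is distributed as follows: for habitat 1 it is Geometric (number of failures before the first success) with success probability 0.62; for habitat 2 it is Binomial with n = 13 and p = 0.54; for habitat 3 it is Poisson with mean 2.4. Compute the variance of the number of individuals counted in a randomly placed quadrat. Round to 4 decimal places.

7.1062

Per component, 1: μ=0.612903, E[X²]=1.3642; 2: μ=7.02, E[X²]=52.5096; 3: μ=2.4, E[X²]=8.16.
E[X] = 0.666667·0.612903 + 0.166667·7.02 + 0.166667·2.4 = 1.9786.
E[X²] = 0.666667·1.3642 + 0.166667·52.5096 + 0.166667·8.16 = 11.0211.
Var(X) = E[X²] − (E[X])² = 11.0211 − 3.91487 = 7.1062.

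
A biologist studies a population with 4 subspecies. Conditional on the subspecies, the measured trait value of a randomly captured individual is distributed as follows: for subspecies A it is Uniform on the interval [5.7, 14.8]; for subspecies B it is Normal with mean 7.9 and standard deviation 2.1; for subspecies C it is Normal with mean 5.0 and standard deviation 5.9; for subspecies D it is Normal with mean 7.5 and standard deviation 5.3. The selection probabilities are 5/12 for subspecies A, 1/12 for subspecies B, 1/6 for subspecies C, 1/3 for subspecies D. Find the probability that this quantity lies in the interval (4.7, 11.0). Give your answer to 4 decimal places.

0.5248

Conditional on each subspecies, P(4.7 < X < 11.0): A: 0.582418; B: 0.866275; C: 0.365688; D: 0.446849.
By total probability, P(4.7 < X < 11.0) = 0.416667·0.582418 + 0.0833333·0.866275 + 0.166667·0.365688 + 0.333333·0.446849 = 0.524761.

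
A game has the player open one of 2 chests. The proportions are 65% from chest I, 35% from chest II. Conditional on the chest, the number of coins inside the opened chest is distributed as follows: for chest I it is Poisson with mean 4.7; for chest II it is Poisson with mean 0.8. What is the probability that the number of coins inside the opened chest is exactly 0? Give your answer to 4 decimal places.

0.1632

Conditional on each chest, P(X = 0): I: 0.00909528; II: 0.449329.
By total probability, P(X = 0) = 0.65·0.00909528 + 0.35·0.449329 = 0.163177.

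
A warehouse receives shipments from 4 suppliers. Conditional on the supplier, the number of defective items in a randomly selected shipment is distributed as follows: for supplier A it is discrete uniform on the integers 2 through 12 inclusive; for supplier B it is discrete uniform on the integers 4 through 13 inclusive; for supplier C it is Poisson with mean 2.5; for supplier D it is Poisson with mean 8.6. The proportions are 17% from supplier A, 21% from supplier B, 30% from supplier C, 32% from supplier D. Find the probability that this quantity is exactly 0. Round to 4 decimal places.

0.0247

Conditional on each supplier, P(X = 0): A: 0; B: 0; C: 0.082085; D: 0.000184106.
By total probability, P(X = 0) = 0.17·0 + 0.21·0 + 0.3·0.082085 + 0.32·0.000184106 = 0.0246844.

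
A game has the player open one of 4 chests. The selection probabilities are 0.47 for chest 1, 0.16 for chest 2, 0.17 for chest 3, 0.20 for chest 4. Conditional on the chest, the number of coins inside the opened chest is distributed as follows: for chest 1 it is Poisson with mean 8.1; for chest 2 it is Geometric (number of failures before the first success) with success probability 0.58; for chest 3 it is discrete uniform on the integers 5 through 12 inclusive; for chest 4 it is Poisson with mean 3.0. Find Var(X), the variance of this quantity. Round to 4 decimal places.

14.8870

Per component, 1: μ=8.1, E[X²]=73.71; 2: μ=0.724138, E[X²]=1.77289; 3: μ=8.5, E[X²]=77.5; 4: μ=3, E[X²]=12.
E[X] = 0.47·8.1 + 0.16·0.724138 + 0.17·8.5 + 0.2·3 = 5.96786.
E[X²] = 0.47·73.71 + 0.16·1.77289 + 0.17·77.5 + 0.2·12 = 50.5024.
Var(X) = E[X²] − (E[X])² = 50.5024 − 35.6154 = 14.887.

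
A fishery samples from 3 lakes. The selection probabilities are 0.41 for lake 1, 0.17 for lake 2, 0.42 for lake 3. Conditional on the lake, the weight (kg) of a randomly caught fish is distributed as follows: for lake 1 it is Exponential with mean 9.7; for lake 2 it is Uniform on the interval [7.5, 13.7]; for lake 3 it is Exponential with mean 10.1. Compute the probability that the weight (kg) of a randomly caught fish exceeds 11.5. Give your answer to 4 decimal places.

Conditional on each lake, P(X > 11.5): 1: 0.305573; 2: 0.354839; 3: 0.320263.
By total probability, P(X > 11.5) = 0.41·0.305573 + 0.17·0.354839 + 0.42·0.320263 = 0.320118.

0.3201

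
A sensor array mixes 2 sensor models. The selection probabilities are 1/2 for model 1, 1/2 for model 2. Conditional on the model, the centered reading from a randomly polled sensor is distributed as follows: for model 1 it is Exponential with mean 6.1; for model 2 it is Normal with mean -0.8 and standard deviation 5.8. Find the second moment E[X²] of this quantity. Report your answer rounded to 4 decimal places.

54.3500

For each component E[X²] = Var + (mean)², giving 1: 74.42; 2: 34.28.
Overall E[X²] = 0.5·74.42 + 0.5·34.28 = 54.35.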